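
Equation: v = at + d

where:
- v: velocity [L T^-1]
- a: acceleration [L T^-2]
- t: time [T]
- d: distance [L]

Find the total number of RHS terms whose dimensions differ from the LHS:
1

LHS v: [L T^-1]
- at: [L T^-1] ✓
- d: [L] ✗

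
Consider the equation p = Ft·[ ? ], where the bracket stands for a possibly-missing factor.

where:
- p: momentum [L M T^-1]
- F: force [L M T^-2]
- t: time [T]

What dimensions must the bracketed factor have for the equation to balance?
Nothing is missing — the bracketed factor must be dimensionless.

p has dimensions [L M T^-1] and Ft already has dimensions [L M T^-1], so p = Ft is dimensionally complete.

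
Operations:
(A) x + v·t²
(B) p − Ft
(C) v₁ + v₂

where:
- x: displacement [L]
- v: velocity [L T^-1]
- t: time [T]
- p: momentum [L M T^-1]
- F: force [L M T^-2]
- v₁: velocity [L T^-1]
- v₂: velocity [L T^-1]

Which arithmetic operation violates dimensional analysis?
(A) x + v·t²

(A) x + v·t²: x [L] and v·t² [L T] — different dimensions cannot be added/subtracted ✗
(B) p − Ft: p [L M T^-1] and Ft [L M T^-1] — same dimensions ✓
(C) v₁ + v₂: v₁ [L T^-1] and v₂ [L T^-1] — same dimensions ✓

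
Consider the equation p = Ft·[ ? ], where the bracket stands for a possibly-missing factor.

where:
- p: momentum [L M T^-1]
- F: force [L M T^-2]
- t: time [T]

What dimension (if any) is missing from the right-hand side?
Nothing is missing — the bracketed factor must be dimensionless.

p has dimensions [L M T^-1] and Ft already has dimensions [L M T^-1], so p = Ft is dimensionally complete.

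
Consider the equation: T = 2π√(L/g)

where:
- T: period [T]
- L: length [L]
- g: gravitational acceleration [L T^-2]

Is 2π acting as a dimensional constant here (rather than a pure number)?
No

T has dimensions [T] and √(L/g) already has dimensions [T], so the equation balances without 2π contributing any dimensions. 2π is a pure (dimensionless) number; changing or removing it would not affect dimensional consistency.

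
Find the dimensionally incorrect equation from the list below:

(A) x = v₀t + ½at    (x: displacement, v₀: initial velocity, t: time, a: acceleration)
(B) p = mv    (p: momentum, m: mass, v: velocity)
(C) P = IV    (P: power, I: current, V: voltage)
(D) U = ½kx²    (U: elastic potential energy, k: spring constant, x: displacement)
(A) x = v₀t + ½at

The equation (A) x = v₀t + ½at is dimensionally incorrect.

LHS (x): [L]
RHS terms:
  - v₀t: [L] ✓
  - ½at: [L T^-1] ✗ (does not match LHS)

The dimensions do not match. The other three equations balance.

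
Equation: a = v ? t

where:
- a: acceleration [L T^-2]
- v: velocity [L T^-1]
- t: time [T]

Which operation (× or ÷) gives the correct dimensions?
division (÷): a = v ÷ t

a [L T^-2]; v [L T^-1]; t [T].
v × t → [L] ✗
v ÷ t → [L T^-2] ✓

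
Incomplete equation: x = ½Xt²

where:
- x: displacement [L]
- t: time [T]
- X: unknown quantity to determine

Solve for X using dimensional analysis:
X = a (acceleration), dimensions [L T^-2]

x has dimensions [L]; the rest of the RHS (½ t²) has dimensions [T^2].
So X must have dimensions [L T^-2] — X = a (acceleration).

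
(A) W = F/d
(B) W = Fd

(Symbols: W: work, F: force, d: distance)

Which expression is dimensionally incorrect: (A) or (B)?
(A)

(A) W = F/d: LHS [L^2 M T^-2], RHS [M T^-2] ✗
(B) W = Fd: LHS [L^2 M T^-2], RHS [L^2 M T^-2] ✓

Expression (A) W = F/d is dimensionally incorrect.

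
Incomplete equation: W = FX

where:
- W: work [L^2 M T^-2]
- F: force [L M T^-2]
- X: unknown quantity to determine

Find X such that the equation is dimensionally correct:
X = d (distance), dimensions [L]

W has dimensions [L^2 M T^-2]; the rest of the RHS (F) has dimensions [L M T^-2].
So X must have dimensions [L] — X = d (distance).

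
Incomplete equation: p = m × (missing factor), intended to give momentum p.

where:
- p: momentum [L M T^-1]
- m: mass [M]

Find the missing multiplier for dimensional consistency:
v (velocity), dimensions [L T^-1]

p has dimensions [L M T^-1] and m has dimensions [M].
The missing factor must have dimensions [L M T^-1] / [M] = [L T^-1], i.e. velocity (v).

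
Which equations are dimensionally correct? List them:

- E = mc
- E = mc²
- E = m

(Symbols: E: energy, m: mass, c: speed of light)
Dimensionally correct: E = mc²
Dimensionally incorrect: E = mc, E = m
Ordered (correct first, then incorrect): E = mc², E = mc, E = m

- E = mc: LHS [L^2 M T^-2], RHS [L M T^-1] → incorrect ✗
- E = mc²: LHS [L^2 M T^-2], RHS [L^2 M T^-2] → correct ✓
- E = m: LHS [L^2 M T^-2], RHS [M] → incorrect ✗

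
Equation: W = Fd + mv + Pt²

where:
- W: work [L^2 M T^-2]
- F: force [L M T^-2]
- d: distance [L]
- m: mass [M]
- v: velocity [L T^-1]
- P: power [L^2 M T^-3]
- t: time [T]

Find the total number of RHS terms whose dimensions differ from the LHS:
2

LHS W: [L^2 M T^-2]
- Fd: [L^2 M T^-2] ✓
- mv: [L M T^-1] ✗
- Pt²: [L^2 M T^-1] ✗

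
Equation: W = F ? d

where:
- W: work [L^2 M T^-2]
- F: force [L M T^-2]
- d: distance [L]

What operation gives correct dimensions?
multiplication (×): W = F × d

W [L^2 M T^-2]; F [L M T^-2]; d [L].
F × d → [L^2 M T^-2] ✓
F ÷ d → [M T^-2] ✗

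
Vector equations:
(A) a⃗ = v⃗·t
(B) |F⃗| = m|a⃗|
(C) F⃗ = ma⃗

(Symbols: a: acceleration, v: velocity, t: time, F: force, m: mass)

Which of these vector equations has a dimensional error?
(A) a⃗ = v⃗·t

(A) a⃗ = v⃗·t: LHS [L T^-2], RHS [L] ✗ — acceleration is velocity per time; should be v⃗/t
(B) |F⃗| = m|a⃗|: LHS [L M T^-2], RHS [L M T^-2] ✓ — magnitudes of vectors are scalars
(C) F⃗ = ma⃗: LHS [L M T^-2], RHS [L M T^-2] ✓ — Force and acceleration are vectors, mass is a scalar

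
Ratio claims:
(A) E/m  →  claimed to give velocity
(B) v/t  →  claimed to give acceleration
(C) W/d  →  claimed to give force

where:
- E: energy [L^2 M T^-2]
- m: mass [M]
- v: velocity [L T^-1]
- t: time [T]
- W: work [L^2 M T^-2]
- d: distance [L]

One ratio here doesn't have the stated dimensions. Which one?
(A) E/m does not give velocity

(A) E/m: [L^2 T^-2] ≠ velocity [L T^-1] ✗
(B) v/t: [L T^-2] = acceleration [L T^-2] ✓
(C) W/d: [L M T^-2] = force [L M T^-2] ✓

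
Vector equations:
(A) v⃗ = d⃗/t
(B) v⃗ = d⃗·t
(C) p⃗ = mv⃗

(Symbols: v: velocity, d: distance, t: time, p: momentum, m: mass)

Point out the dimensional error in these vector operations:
(B) v⃗ = d⃗·t

(A) v⃗ = d⃗/t: LHS [L T^-1], RHS [L T^-1] ✓ — displacement (vector) divided by time (scalar)
(B) v⃗ = d⃗·t: LHS [L T^-1], RHS [L T] ✗ — velocity is displacement per time; should be d⃗/t
(C) p⃗ = mv⃗: LHS [L M T^-1], RHS [L M T^-1] ✓ — mass (scalar) times velocity (vector)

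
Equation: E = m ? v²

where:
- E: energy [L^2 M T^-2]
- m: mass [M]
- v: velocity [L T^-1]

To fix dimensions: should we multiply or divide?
multiplication (×): E = m × v²

E [L^2 M T^-2]; m [M]; v² [L^2 T^-2].
m × v² → [L^2 M T^-2] ✓
m ÷ v² → [L^-2 M T^2] ✗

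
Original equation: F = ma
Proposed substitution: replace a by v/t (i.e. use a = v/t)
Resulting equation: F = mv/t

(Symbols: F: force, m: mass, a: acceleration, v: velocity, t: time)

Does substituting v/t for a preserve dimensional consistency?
Yes

[a] = [L T^-2] and [v/t] = [L T^-2]. These match, so the substitution replaces a quantity by one of the same dimensions and the result F = mv/t has LHS [L M T^-2] vs RHS [L M T^-2] — still consistent.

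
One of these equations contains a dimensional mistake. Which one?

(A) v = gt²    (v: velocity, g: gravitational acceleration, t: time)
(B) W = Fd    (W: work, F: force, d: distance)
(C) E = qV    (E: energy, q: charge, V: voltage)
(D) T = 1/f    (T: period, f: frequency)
(A) v = gt²

The equation (A) v = gt² is dimensionally incorrect.

LHS (v): [L T^-1]
RHS (gt²): [L] ✗

The dimensions do not match. The other three equations balance.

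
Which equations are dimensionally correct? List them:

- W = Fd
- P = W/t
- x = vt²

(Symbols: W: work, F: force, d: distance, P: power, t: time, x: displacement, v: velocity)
Dimensionally correct: W = Fd, P = W/t
Dimensionally incorrect: x = vt²
Ordered (correct first, then incorrect): W = Fd, P = W/t, x = vt²

- W = Fd: LHS [L^2 M T^-2], RHS [L^2 M T^-2] → correct ✓
- P = W/t: LHS [L^2 M T^-3], RHS [L^2 M T^-3] → correct ✓
- x = vt²: LHS [L], RHS [L T] → incorrect ✗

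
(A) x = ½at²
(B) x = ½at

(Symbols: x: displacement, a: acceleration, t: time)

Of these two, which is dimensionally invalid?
(B)

(A) x = ½at²: LHS [L], RHS [L] ✓
(B) x = ½at: LHS [L], RHS [L T^-1] ✗

Expression (B) x = ½at is dimensionally incorrect.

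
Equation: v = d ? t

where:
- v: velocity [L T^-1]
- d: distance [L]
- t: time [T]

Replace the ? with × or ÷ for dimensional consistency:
division (÷): v = d ÷ t

v [L T^-1]; d [L]; t [T].
d × t → [L T] ✗
d ÷ t → [L T^-1] ✓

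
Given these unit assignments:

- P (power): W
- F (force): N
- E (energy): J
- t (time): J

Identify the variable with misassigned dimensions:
t

The variable t (time) should have units s, not J.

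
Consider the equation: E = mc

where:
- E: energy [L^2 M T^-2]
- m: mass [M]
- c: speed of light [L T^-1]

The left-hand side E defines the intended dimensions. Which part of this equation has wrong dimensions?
The right-hand side term mc

E has dimensions [L^2 M T^-2], but mc has dimensions [L M T^-1], so the term mc is dimensionally wrong for E.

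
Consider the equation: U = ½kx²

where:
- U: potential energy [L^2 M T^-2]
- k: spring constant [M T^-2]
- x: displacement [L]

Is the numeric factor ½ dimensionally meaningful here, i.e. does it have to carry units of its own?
No

U has dimensions [L^2 M T^-2] and kx² already has dimensions [L^2 M T^-2], so the equation balances without ½ contributing any dimensions. ½ is a pure (dimensionless) number; changing or removing it would not affect dimensional consistency.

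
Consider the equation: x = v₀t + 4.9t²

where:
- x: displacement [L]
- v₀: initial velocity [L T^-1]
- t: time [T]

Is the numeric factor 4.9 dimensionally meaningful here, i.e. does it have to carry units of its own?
Yes

x has dimensions [L], while t² alone has dimensions [T^2]. For the equation to balance, the factor 4.9 must carry dimensions [L T^-2] — it is a dimensional constant (a numerical value of a physical quantity with its units suppressed), not a pure number.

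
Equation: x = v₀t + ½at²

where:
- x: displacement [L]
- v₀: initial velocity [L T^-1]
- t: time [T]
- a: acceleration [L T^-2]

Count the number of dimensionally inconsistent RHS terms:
0

LHS x: [L]
- v₀t: [L] ✓
- ½at²: [L] ✓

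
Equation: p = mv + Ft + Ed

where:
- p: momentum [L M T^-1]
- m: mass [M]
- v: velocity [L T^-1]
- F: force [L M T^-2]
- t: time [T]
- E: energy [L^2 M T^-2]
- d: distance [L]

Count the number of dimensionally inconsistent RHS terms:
1

LHS p: [L M T^-1]
- mv: [L M T^-1] ✓
- Ft: [L M T^-1] ✓
- Ed: [L^3 M T^-2] ✗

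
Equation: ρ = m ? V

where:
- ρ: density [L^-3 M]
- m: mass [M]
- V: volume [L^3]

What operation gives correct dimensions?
division (÷): ρ = m ÷ V

ρ [L^-3 M]; m [M]; V [L^3].
m × V → [L^3 M] ✗
m ÷ V → [L^-3 M] ✓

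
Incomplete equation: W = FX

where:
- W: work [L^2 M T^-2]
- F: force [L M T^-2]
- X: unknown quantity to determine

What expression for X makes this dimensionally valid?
X = d (distance), dimensions [L]

W has dimensions [L^2 M T^-2]; the rest of the RHS (F) has dimensions [L M T^-2].
So X must have dimensions [L] — X = d (distance).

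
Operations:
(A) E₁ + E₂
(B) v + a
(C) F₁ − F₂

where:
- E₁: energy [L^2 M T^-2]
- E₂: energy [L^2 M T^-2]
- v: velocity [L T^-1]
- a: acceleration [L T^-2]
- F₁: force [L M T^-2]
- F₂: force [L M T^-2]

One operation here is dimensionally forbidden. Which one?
(B) v + a

(A) E₁ + E₂: E₁ [L^2 M T^-2] and E₂ [L^2 M T^-2] — same dimensions ✓
(B) v + a: v [L T^-1] and a [L T^-2] — different dimensions cannot be added/subtracted ✗
(C) F₁ − F₂: F₁ [L M T^-2] and F₂ [L M T^-2] — same dimensions ✓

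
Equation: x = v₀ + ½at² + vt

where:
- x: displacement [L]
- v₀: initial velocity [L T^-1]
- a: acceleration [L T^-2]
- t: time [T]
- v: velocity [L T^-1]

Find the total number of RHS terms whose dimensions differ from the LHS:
1

LHS x: [L]
- v₀: [L T^-1] ✗
- ½at²: [L] ✓
- vt: [L] ✓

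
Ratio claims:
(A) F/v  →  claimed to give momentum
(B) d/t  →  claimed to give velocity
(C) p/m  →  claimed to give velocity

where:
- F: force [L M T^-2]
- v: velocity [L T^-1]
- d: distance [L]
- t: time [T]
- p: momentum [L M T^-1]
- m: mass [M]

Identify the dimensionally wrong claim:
(A) F/v does not give momentum

(A) F/v: [M T^-1] ≠ momentum [L M T^-1] ✗
(B) d/t: [L T^-1] = velocity [L T^-1] ✓
(C) p/m: [L T^-1] = velocity [L T^-1] ✓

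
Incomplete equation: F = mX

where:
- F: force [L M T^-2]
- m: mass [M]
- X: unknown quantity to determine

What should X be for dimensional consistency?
X = a (acceleration), dimensions [L T^-2]

F has dimensions [L M T^-2]; the rest of the RHS (m) has dimensions [M].
So X must have dimensions [L T^-2] — X = a (acceleration).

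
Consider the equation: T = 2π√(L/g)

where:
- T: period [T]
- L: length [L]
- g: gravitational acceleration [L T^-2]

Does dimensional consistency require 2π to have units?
No

T has dimensions [T] and √(L/g) already has dimensions [T], so the equation balances without 2π contributing any dimensions. 2π is a pure (dimensionless) number; changing or removing it would not affect dimensional consistency.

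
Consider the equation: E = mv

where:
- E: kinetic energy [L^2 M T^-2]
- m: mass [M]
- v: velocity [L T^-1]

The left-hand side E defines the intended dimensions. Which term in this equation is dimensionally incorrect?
The right-hand side term mv

E has dimensions [L^2 M T^-2], but mv has dimensions [L M T^-1], so the term mv is dimensionally wrong for E.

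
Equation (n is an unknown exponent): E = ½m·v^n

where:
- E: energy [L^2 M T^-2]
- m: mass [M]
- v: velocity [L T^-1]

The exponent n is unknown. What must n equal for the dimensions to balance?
n = 2

E has dimensions [L^2 M T^-2]; v has dimensions [L T^-1].
The rest of the RHS has dimensions [M], so v^n must supply [L^2 T^-2].
With n = 2: ½m·v^2 has dimensions [L^2 M T^-2], matching the LHS ✓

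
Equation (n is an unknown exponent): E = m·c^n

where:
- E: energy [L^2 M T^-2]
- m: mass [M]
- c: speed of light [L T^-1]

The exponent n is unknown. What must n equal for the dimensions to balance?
n = 2

E has dimensions [L^2 M T^-2]; c has dimensions [L T^-1].
The rest of the RHS has dimensions [M], so c^n must supply [L^2 T^-2].
With n = 2: m·c^2 has dimensions [L^2 M T^-2], matching the LHS ✓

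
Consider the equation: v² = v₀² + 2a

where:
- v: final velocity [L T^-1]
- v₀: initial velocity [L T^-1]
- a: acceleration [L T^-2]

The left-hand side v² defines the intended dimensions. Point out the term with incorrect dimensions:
The term 2a

Checking each RHS term against the LHS:
- v₀²: [L^2 T^-2] — matches v² [L^2 T^-2] ✓
- 2a: [L T^-2] — does NOT match v² [L^2 T^-2] ✗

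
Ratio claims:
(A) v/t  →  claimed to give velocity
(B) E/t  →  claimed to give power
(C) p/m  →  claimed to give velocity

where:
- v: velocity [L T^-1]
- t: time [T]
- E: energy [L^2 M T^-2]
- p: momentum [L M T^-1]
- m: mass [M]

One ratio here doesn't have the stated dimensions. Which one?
(A) v/t does not give velocity

(A) v/t: [L T^-2] ≠ velocity [L T^-1] ✗
(B) E/t: [L^2 M T^-3] = power [L^2 M T^-3] ✓
(C) p/m: [L T^-1] = velocity [L T^-1] ✓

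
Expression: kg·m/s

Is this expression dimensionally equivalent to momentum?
Yes

The expression kg·m/s has dimensions [L M T^-1], which is exactly momentum [L M T^-1].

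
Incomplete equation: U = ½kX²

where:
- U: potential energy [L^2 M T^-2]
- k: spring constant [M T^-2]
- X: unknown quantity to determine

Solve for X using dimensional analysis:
X = x (displacement), dimensions [L]

U has dimensions [L^2 M T^-2]; the rest of the RHS (½k) has dimensions [M T^-2].
So X² must have dimensions [L^2], i.e. X has dimensions [L] — X = x (displacement).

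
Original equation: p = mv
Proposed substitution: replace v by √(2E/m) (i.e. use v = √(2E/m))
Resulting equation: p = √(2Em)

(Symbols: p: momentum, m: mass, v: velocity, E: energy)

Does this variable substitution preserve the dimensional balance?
Yes

[v] = [L T^-1] and [√(2E/m)] = [L T^-1]. These match, so the substitution replaces a quantity by one of the same dimensions and the result p = √(2Em) has LHS [L M T^-1] vs RHS [L M T^-1] — still consistent.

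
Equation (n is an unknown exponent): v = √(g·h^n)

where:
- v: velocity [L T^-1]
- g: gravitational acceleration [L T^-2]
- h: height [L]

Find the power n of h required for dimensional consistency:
n = 1

v has dimensions [L T^-1]; h has dimensions [L].
With n = 1: √(g·h^1) has dimensions [L T^-1], matching the LHS ✓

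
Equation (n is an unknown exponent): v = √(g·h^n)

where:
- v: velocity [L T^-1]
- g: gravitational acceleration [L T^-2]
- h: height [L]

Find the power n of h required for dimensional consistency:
n = 1

v has dimensions [L T^-1]; h has dimensions [L].
With n = 1: √(g·h^1) has dimensions [L T^-1], matching the LHS ✓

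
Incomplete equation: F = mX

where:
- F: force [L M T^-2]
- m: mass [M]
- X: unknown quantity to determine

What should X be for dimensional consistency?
X = a (acceleration), dimensions [L T^-2]

F has dimensions [L M T^-2]; the rest of the RHS (m) has dimensions [M].
So X must have dimensions [L T^-2] — X = a (acceleration).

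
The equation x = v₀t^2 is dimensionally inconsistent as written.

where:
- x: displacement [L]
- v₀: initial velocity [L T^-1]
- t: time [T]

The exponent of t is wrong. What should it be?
The exponent of t should be 1: x = v₀t

The LHS x has dimensions [L]; t has dimensions [T].
As written, the RHS v₀t^2 (exponent 2 on t) has dimensions [L T], which does not match.
With exponent 1, the RHS v₀t has dimensions [L], matching the LHS.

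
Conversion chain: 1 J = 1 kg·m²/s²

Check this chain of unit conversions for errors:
The chain is correct (no errors).

Correct: Joule is defined as kg·m²/s²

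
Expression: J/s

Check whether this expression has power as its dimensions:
Yes

The expression J/s has dimensions [L^2 M T^-3], which is exactly power [L^2 M T^-3].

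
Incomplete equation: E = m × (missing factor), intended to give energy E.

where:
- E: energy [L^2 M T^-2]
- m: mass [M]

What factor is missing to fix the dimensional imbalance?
v² (velocity squared), dimensions [L^2 T^-2]

E has dimensions [L^2 M T^-2] and m has dimensions [M].
The missing factor must have dimensions [L^2 M T^-2] / [M] = [L^2 T^-2], i.e. velocity squared (v²).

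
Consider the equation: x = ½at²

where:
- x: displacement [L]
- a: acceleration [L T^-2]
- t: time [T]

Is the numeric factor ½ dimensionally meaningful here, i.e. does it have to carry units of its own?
No

x has dimensions [L] and at² already has dimensions [L], so the equation balances without ½ contributing any dimensions. ½ is a pure (dimensionless) number; changing or removing it would not affect dimensional consistency.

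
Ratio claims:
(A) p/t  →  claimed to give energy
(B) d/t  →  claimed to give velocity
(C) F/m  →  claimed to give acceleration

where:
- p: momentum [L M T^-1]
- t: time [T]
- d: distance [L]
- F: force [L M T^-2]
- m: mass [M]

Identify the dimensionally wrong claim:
(A) p/t does not give energy

(A) p/t: [L M T^-2] ≠ energy [L^2 M T^-2] ✗
(B) d/t: [L T^-1] = velocity [L T^-1] ✓
(C) F/m: [L T^-2] = acceleration [L T^-2] ✓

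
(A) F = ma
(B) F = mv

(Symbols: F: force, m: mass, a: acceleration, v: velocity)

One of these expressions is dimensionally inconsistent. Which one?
(B)

(A) F = ma: LHS [L M T^-2], RHS [L M T^-2] ✓
(B) F = mv: LHS [L M T^-2], RHS [L M T^-1] ✗

Expression (B) F = mv is dimensionally incorrect.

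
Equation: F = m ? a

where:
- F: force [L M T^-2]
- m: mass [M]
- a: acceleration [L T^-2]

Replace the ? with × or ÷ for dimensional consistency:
multiplication (×): F = m × a

F [L M T^-2]; m [M]; a [L T^-2].
m × a → [L M T^-2] ✓
m ÷ a → [L^-1 M T^2] ✗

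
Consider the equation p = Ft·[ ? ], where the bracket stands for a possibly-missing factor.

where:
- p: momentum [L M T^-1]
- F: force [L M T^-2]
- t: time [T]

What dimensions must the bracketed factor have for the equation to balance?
Nothing is missing — the bracketed factor must be dimensionless.

p has dimensions [L M T^-1] and Ft already has dimensions [L M T^-1], so p = Ft is dimensionally complete.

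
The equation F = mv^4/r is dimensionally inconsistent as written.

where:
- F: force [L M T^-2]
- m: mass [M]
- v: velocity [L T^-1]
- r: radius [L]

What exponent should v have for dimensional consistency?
The exponent of v should be 2: F = mv^2/r

The LHS F has dimensions [L M T^-2]; v has dimensions [L T^-1].
As written, the RHS mv^4/r (exponent 4 on v) has dimensions [L^3 M T^-4], which does not match.
With exponent 2, the RHS mv^2/r has dimensions [L M T^-2], matching the LHS.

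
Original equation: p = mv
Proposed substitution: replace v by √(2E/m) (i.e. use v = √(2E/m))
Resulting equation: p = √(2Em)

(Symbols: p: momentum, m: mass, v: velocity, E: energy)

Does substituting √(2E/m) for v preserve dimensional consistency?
Yes

[v] = [L T^-1] and [√(2E/m)] = [L T^-1]. These match, so the substitution replaces a quantity by one of the same dimensions and the result p = √(2Em) has LHS [L M T^-1] vs RHS [L M T^-1] — still consistent.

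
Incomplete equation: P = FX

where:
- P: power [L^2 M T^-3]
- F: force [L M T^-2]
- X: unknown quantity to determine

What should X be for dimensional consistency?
X = v (velocity), dimensions [L T^-1]

P has dimensions [L^2 M T^-3]; the rest of the RHS (F) has dimensions [L M T^-2].
So X must have dimensions [L T^-1] — X = v (velocity).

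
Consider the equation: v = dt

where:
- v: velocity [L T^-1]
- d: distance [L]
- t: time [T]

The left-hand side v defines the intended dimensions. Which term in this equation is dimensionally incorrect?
The right-hand side term dt

v has dimensions [L T^-1], but dt has dimensions [L T], so the term dt is dimensionally wrong for v.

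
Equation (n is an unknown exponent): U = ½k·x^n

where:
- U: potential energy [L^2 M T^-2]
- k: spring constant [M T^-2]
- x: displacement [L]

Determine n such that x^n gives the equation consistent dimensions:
n = 2

U has dimensions [L^2 M T^-2]; x has dimensions [L].
The rest of the RHS has dimensions [M T^-2], so x^n must supply [L^2].
With n = 2: ½k·x^2 has dimensions [L^2 M T^-2], matching the LHS ✓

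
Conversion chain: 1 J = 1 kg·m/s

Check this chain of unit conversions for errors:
The chain is incorrect (it contains an error).

Incorrect: Joule is kg·m²/s², not kg·m/s (that is momentum)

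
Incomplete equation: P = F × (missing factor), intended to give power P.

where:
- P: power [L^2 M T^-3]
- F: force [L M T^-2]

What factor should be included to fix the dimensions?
v (velocity), dimensions [L T^-1]

P has dimensions [L^2 M T^-3] and F has dimensions [L M T^-2].
The missing factor must have dimensions [L^2 M T^-3] / [L M T^-2] = [L T^-1], i.e. velocity (v).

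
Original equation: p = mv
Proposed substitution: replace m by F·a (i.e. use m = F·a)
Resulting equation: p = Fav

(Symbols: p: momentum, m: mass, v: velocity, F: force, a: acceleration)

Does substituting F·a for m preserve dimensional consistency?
No

[m] = [M] and [F·a] = [L^2 M T^-4]. These differ, so the substitution replaces a quantity by one of different dimensions and the result p = Fav has LHS [L M T^-1] vs RHS [L^3 M T^-5] — inconsistent.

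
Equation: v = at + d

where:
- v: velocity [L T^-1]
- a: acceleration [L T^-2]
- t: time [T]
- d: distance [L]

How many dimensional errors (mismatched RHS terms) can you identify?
1

LHS v: [L T^-1]
- at: [L T^-1] ✓
- d: [L] ✗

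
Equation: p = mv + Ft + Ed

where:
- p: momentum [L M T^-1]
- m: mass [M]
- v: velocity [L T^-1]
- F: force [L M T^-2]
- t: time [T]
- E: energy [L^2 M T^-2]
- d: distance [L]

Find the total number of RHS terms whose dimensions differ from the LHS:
1

LHS p: [L M T^-1]
- mv: [L M T^-1] ✓
- Ft: [L M T^-1] ✓
- Ed: [L^3 M T^-2] ✗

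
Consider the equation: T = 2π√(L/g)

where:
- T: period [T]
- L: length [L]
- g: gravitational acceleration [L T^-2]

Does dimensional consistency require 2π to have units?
No

T has dimensions [T] and √(L/g) already has dimensions [T], so the equation balances without 2π contributing any dimensions. 2π is a pure (dimensionless) number; changing or removing it would not affect dimensional consistency.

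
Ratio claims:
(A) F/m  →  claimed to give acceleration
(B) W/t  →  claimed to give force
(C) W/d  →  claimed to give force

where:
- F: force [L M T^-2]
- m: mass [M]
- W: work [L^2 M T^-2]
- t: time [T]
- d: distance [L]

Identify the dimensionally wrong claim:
(B) W/t does not give force

(A) F/m: [L T^-2] = acceleration [L T^-2] ✓
(B) W/t: [L^2 M T^-3] ≠ force [L M T^-2] ✗
(C) W/d: [L M T^-2] = force [L M T^-2] ✓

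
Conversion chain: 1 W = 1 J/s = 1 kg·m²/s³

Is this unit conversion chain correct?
The chain is correct (no errors).

Correct: Watt is Joule per second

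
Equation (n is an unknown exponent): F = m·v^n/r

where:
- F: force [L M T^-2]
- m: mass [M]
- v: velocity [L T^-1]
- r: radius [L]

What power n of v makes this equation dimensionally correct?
n = 2

F has dimensions [L M T^-2]; v has dimensions [L T^-1].
The rest of the RHS has dimensions [L^-1 M], so v^n must supply [L^2 T^-2].
With n = 2: m·v^2/r has dimensions [L M T^-2], matching the LHS ✓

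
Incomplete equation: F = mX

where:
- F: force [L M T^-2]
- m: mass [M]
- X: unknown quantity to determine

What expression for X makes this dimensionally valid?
X = a (acceleration), dimensions [L T^-2]

F has dimensions [L M T^-2]; the rest of the RHS (m) has dimensions [M].
So X must have dimensions [L T^-2] — X = a (acceleration).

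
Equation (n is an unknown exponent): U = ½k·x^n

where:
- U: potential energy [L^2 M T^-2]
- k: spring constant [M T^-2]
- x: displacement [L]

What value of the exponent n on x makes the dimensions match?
n = 2

U has dimensions [L^2 M T^-2]; x has dimensions [L].
The rest of the RHS has dimensions [M T^-2], so x^n must supply [L^2].
With n = 2: ½k·x^2 has dimensions [L^2 M T^-2], matching the LHS ✓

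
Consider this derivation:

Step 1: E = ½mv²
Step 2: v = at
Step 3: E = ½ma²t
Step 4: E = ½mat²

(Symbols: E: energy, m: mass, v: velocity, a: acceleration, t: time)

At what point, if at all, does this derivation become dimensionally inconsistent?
Step 3

Step 1: E = ½mv² → LHS [L^2 M T^-2], RHS [L^2 M T^-2] ✓
Step 2: v = at → LHS [L T^-1], RHS [L T^-1] ✓
Step 3: E = ½ma²t → LHS [L^2 M T^-2], RHS [L^2 M T^-3] ✗

The first dimensional inconsistency appears in step 3: E = ½ma²t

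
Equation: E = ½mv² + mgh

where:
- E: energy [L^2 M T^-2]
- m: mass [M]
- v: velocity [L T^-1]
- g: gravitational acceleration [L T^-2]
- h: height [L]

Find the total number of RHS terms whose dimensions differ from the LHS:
0

LHS E: [L^2 M T^-2]
- ½mv²: [L^2 M T^-2] ✓
- mgh: [L^2 M T^-2] ✓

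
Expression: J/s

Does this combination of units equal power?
Yes

The expression J/s has dimensions [L^2 M T^-3], which is exactly power [L^2 M T^-3].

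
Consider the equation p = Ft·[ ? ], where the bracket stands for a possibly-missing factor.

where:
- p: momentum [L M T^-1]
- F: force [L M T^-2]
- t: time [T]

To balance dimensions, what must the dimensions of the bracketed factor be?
Nothing is missing — the bracketed factor must be dimensionless.

p has dimensions [L M T^-1] and Ft already has dimensions [L M T^-1], so p = Ft is dimensionally complete.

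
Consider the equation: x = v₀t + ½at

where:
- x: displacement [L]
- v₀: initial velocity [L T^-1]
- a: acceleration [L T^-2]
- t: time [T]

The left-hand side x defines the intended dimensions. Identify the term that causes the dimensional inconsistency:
The term ½at

Checking each RHS term against the LHS:
- v₀t: [L] — matches x [L] ✓
- ½at: [L T^-1] — does NOT match x [L] ✗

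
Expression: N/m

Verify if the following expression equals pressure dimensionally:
No

The expression N/m has dimensions [M T^-2], but pressure has dimensions [L^-1 M T^-2].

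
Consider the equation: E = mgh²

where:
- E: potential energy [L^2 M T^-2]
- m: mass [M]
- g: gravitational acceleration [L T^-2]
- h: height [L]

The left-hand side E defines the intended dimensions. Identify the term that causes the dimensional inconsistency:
The right-hand side term mgh²

E has dimensions [L^2 M T^-2], but mgh² has dimensions [L^3 M T^-2], so the term mgh² is dimensionally wrong for E.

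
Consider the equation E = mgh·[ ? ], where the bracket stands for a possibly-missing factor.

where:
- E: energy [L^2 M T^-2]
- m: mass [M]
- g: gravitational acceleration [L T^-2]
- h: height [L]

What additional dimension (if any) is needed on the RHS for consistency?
Nothing is missing — the bracketed factor must be dimensionless.

E has dimensions [L^2 M T^-2] and mgh already has dimensions [L^2 M T^-2], so E = mgh is dimensionally complete.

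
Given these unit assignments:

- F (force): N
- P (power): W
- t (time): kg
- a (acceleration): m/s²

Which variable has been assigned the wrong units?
t

The variable t (time) should have units s, not kg.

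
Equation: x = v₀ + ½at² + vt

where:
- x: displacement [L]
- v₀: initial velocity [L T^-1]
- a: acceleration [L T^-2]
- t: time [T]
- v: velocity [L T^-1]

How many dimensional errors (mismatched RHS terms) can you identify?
1

LHS x: [L]
- v₀: [L T^-1] ✗
- ½at²: [L] ✓
- vt: [L] ✓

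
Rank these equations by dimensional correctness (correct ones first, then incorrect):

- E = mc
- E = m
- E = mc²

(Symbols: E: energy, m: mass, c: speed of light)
Dimensionally correct: E = mc²
Dimensionally incorrect: E = mc, E = m
Ordered (correct first, then incorrect): E = mc², E = mc, E = m

- E = mc: LHS [L^2 M T^-2], RHS [L M T^-1] → incorrect ✗
- E = m: LHS [L^2 M T^-2], RHS [M] → incorrect ✗
- E = mc²: LHS [L^2 M T^-2], RHS [L^2 M T^-2] → correct ✓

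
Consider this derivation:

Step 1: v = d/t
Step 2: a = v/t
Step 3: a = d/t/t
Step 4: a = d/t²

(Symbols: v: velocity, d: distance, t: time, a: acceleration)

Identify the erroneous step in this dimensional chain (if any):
No step introduces an error — all steps are dimensionally consistent.

Step 1: v = d/t → LHS [L T^-1], RHS [L T^-1] ✓
Step 2: a = v/t → LHS [L T^-2], RHS [L T^-2] ✓
Step 3: a = d/t/t → LHS [L T^-2], RHS [L T^-2] ✓
Step 4: a = d/t² → LHS [L T^-2], RHS [L T^-2] ✓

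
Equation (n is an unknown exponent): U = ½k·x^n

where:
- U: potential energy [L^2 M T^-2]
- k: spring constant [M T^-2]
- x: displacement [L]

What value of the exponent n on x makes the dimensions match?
n = 2

U has dimensions [L^2 M T^-2]; x has dimensions [L].
The rest of the RHS has dimensions [M T^-2], so x^n must supply [L^2].
With n = 2: ½k·x^2 has dimensions [L^2 M T^-2], matching the LHS ✓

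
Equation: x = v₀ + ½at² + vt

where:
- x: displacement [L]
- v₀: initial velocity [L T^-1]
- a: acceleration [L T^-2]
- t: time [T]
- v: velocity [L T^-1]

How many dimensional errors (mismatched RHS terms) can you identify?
1

LHS x: [L]
- v₀: [L T^-1] ✗
- ½at²: [L] ✓
- vt: [L] ✓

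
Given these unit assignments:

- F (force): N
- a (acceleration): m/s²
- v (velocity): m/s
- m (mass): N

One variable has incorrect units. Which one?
m

The variable m (mass) should have units kg, not N.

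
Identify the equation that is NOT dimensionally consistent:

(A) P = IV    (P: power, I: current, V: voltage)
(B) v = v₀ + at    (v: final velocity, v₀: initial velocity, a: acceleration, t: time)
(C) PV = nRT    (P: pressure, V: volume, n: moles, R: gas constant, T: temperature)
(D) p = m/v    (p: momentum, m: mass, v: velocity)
(D) p = m/v

The equation (D) p = m/v is dimensionally incorrect.

LHS (p): [L M T^-1]
RHS (m/v): [L^-1 M T] ✗

The dimensions do not match. The other three equations balance.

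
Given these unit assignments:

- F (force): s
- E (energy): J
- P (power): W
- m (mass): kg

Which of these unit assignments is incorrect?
F

The variable F (force) should have units N, not s.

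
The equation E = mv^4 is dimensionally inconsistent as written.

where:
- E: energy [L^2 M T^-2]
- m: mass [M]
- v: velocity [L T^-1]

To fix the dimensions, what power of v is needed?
The exponent of v should be 2: E = mv^2

The LHS E has dimensions [L^2 M T^-2]; v has dimensions [L T^-1].
As written, the RHS mv^4 (exponent 4 on v) has dimensions [L^4 M T^-4], which does not match.
With exponent 2, the RHS mv^2 has dimensions [L^2 M T^-2], matching the LHS.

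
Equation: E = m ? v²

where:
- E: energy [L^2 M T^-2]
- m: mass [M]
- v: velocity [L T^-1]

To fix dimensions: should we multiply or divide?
multiplication (×): E = m × v²

E [L^2 M T^-2]; m [M]; v² [L^2 T^-2].
m × v² → [L^2 M T^-2] ✓
m ÷ v² → [L^-2 M T^2] ✗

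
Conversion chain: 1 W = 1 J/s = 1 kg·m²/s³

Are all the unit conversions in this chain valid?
The chain is correct (no errors).

Correct: Watt is Joule per second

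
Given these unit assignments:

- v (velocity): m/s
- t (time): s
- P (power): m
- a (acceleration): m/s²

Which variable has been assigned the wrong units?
P

The variable P (power) should have units W, not m.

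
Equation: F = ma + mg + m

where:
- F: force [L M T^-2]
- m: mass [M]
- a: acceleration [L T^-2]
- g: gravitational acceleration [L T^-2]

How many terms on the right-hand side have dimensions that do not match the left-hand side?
1

LHS F: [L M T^-2]
- ma: [L M T^-2] ✓
- mg: [L M T^-2] ✓
- m: [M] ✗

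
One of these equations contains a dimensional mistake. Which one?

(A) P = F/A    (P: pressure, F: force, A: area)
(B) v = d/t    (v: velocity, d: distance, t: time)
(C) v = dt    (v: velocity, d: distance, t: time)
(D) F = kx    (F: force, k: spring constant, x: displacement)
(C) v = dt

The equation (C) v = dt is dimensionally incorrect.

LHS (v): [L T^-1]
RHS (dt): [L T] ✗

The dimensions do not match. The other three equations balance.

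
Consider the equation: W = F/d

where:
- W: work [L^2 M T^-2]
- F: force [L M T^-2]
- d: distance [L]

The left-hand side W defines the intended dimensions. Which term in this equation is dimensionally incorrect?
The right-hand side term F/d

W has dimensions [L^2 M T^-2], but F/d has dimensions [M T^-2], so the term F/d is dimensionally wrong for W.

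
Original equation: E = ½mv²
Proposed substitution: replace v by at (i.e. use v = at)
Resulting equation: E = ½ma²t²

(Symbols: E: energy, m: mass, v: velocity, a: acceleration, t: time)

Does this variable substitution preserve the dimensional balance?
Yes

[v] = [L T^-1] and [at] = [L T^-1]. These match, so the substitution replaces a quantity by one of the same dimensions and the result E = ½ma²t² has LHS [L^2 M T^-2] vs RHS [L^2 M T^-2] — still consistent.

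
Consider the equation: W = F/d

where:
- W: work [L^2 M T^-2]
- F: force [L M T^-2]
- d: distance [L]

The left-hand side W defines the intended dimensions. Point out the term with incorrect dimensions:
The right-hand side term F/d

W has dimensions [L^2 M T^-2], but F/d has dimensions [M T^-2], so the term F/d is dimensionally wrong for W.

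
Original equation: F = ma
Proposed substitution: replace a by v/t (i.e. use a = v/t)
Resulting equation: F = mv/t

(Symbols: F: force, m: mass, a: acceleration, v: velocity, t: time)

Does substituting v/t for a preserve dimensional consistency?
Yes

[a] = [L T^-2] and [v/t] = [L T^-2]. These match, so the substitution replaces a quantity by one of the same dimensions and the result F = mv/t has LHS [L M T^-2] vs RHS [L M T^-2] — still consistent.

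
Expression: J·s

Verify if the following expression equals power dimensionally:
No

The expression J·s has dimensions [L^2 M T^-1], but power has dimensions [L^2 M T^-3].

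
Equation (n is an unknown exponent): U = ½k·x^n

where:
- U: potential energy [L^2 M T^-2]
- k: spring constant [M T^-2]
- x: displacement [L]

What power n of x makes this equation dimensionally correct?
n = 2

U has dimensions [L^2 M T^-2]; x has dimensions [L].
The rest of the RHS has dimensions [M T^-2], so x^n must supply [L^2].
With n = 2: ½k·x^2 has dimensions [L^2 M T^-2], matching the LHS ✓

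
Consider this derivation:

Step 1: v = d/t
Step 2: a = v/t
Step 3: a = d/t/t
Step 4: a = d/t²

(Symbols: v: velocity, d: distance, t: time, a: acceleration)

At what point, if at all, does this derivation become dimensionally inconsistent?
No step introduces an error — all steps are dimensionally consistent.

Step 1: v = d/t → LHS [L T^-1], RHS [L T^-1] ✓
Step 2: a = v/t → LHS [L T^-2], RHS [L T^-2] ✓
Step 3: a = d/t/t → LHS [L T^-2], RHS [L T^-2] ✓
Step 4: a = d/t² → LHS [L T^-2], RHS [L T^-2] ✓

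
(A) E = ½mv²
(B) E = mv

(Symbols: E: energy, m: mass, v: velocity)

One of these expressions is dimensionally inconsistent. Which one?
(B)

(A) E = ½mv²: LHS [L^2 M T^-2], RHS [L^2 M T^-2] ✓
(B) E = mv: LHS [L^2 M T^-2], RHS [L M T^-1] ✗

Expression (B) E = mv is dimensionally incorrect.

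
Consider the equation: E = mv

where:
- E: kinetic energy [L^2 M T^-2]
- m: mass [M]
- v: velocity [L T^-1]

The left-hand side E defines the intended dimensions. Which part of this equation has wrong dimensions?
The right-hand side term mv

E has dimensions [L^2 M T^-2], but mv has dimensions [L M T^-1], so the term mv is dimensionally wrong for E.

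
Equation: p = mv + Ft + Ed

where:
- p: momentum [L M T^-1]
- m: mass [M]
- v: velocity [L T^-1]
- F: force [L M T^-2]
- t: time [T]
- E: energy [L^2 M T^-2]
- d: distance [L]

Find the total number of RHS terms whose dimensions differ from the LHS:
1

LHS p: [L M T^-1]
- mv: [L M T^-1] ✓
- Ft: [L M T^-1] ✓
- Ed: [L^3 M T^-2] ✗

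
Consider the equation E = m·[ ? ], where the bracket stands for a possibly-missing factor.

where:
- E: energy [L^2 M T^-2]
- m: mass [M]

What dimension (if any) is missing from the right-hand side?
[L^2 T^-2] — velocity squared (e.g. v²)

E has dimensions [L^2 M T^-2]; m has dimensions [M].
The bracketed factor must supply [L^2 M T^-2] / [M] = [L^2 T^-2].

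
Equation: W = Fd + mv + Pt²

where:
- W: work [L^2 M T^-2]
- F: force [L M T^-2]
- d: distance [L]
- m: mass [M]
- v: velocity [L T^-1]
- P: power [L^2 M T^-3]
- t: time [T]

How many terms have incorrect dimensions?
2

LHS W: [L^2 M T^-2]
- Fd: [L^2 M T^-2] ✓
- mv: [L M T^-1] ✗
- Pt²: [L^2 M T^-1] ✗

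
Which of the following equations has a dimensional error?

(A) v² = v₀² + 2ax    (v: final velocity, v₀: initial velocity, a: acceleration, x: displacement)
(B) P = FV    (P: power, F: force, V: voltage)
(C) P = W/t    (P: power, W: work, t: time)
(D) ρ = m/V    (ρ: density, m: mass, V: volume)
(B) P = FV

The equation (B) P = FV is dimensionally incorrect.

LHS (P): [L^2 M T^-3]
RHS (FV): [I^-1 L^3 M^2 T^-5] ✗

The dimensions do not match. The other three equations balance.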